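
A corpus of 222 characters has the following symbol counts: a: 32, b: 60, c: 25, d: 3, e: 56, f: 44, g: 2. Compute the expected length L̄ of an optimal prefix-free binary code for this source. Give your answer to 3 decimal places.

2.437 bits/symbol

Probabilities are the counts divided by 222.
Repeatedly combine the two least-probable nodes; the expected code length is the sum of the merged weights.
merge 1/111 + 1/74 → 5/222
merge 5/222 + 25/222 → 5/37
merge 5/37 + 16/111 → 31/111
merge 22/111 + 28/111 → 50/111
merge 10/37 + 31/111 → 61/111
merge 50/111 + 61/111 → 1
L = 5/222 + 5/37 + 31/111 + 50/111 + 61/111 + 1 = 541/222 ≈ 2.437 bits/symbol.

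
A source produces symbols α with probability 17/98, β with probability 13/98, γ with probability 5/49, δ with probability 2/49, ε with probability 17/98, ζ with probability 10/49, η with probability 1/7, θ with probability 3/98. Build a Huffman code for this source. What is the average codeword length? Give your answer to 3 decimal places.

2.867 bits/symbol

Repeatedly combine the two least-probable nodes; the expected code length is the sum of the merged weights.
merge 3/98 + 2/49 → 1/14
merge 1/14 + 5/49 → 17/98
merge 13/98 + 1/7 → 27/98
merge 17/98 + 17/98 → 17/49
merge 17/98 + 10/49 → 37/98
merge 27/98 + 17/49 → 61/98
merge 37/98 + 61/98 → 1
L = 1/14 + 17/98 + 27/98 + 17/49 + 37/98 + 61/98 + 1 = 281/98 ≈ 2.867 bits/symbol.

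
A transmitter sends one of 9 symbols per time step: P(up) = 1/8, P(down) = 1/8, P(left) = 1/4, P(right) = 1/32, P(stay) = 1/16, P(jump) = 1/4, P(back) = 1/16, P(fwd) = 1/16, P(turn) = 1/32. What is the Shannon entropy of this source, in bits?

2.8125 bits

Each probability is a power of 1/2, so log₂(1/p) is an integer.
H = Σ p·log₂(1/p) = 1/8·3 + 1/8·3 + 1/4·2 + 1/32·5 + 1/16·4 + 1/4·2 + 1/16·4 + 1/16·4 + 1/32·5 = 2.8125 bits.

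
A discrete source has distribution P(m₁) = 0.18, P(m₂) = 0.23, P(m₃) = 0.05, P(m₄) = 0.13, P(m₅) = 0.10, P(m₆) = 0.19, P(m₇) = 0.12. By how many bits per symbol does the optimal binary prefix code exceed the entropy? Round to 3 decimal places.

0.044 bits

Entropy H = −Σ p log₂ p ≈ 2.6862 bits.
Huffman merges: 1/20+1/10→3/20; 3/25+13/100→1/4; 3/20+9/50→33/100; 19/100+23/100→21/50; 1/4+33/100→29/50; 21/50+29/50→1. L = 273/100 ≈ 2.7300.
L − H = 2.7300 − 2.6862 = 0.044 bits.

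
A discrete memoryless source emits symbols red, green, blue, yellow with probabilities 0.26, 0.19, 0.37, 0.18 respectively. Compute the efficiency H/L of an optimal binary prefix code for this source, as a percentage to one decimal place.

96.8%

Entropy H = −Σ p log₂ p ≈ 1.9366 bits.
Huffman merges: 9/50+19/100→37/100; 13/50+37/100→63/100; 37/100+63/100→1. L = 2 ≈ 2.0000.
Efficiency = H/L = 1.9366/2.0000 = 96.8%.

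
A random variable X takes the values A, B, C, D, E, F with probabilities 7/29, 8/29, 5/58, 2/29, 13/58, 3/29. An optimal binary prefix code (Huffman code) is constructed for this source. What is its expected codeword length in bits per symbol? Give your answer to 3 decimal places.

2.414 bits/symbol

Repeatedly combine the two least-probable nodes; the expected code length is the sum of the merged weights.
merge 2/29 + 5/58 → 9/58
merge 3/29 + 9/58 → 15/58
merge 13/58 + 7/29 → 27/58
merge 15/58 + 8/29 → 31/58
merge 27/58 + 31/58 → 1
L = 9/58 + 15/58 + 27/58 + 31/58 + 1 = 70/29 ≈ 2.414 bits/symbol.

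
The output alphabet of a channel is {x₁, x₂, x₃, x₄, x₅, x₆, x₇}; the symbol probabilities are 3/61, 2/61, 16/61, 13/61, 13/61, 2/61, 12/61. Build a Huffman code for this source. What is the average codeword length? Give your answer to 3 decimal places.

Repeatedly combine the two least-probable nodes; the expected code length is the sum of the merged weights.
merge 2/61 + 2/61 → 4/61
merge 3/61 + 4/61 → 7/61
merge 7/61 + 12/61 → 19/61
merge 13/61 + 13/61 → 26/61
merge 16/61 + 19/61 → 35/61
merge 26/61 + 35/61 → 1
L = 4/61 + 7/61 + 19/61 + 26/61 + 35/61 + 1 = 152/61 ≈ 2.492 bits/symbol.

2.492 bits/symbol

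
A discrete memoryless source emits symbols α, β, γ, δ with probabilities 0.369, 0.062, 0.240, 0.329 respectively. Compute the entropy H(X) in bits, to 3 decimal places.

1.801 bits

H = −Σ pᵢ log₂ pᵢ.
−0.369·log₂(0.369) = 0.5307
−0.062·log₂(0.062) = 0.2487
−0.240·log₂(0.240) = 0.4941
−0.329·log₂(0.329) = 0.5277
Sum ≈ 1.8013 → 1.801 bits.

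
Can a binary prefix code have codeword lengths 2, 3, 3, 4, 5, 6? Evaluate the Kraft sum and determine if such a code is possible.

With common denominator 2^6 = 64: Σ 2^(−ℓᵢ) = 16/64 + 8/64 + 8/64 + 4/64 + 2/64 + 1/64 = 39/64 = 0.609375.
Kraft's inequality requires Σ ≤ 1; here Σ = 0.609375 ≤ 1, so such a prefix code exists.

0.609375; yes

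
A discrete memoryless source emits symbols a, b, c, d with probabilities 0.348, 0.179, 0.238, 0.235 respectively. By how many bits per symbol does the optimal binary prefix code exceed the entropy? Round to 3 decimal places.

0.042 bits

Entropy H = −Σ p log₂ p ≈ 1.9581 bits.
Huffman merges: 179/1000+47/200→207/500; 119/500+87/250→293/500; 207/500+293/500→1. L = 2 ≈ 2.0000.
L − H = 2.0000 − 1.9581 = 0.042 bits.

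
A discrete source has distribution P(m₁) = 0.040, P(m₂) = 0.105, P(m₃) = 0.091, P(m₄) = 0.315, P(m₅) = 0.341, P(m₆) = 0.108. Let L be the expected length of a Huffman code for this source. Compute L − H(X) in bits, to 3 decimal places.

0.101 bits

Entropy H = −Σ p log₂ p ≈ 2.2429 bits.
Huffman merges: 1/25+91/1000→131/1000; 21/200+27/250→213/1000; 131/1000+213/1000→43/125; 63/200+341/1000→82/125; 43/125+82/125→1. L = 293/125 ≈ 2.3440.
L − H = 2.3440 − 2.2429 = 0.101 bits.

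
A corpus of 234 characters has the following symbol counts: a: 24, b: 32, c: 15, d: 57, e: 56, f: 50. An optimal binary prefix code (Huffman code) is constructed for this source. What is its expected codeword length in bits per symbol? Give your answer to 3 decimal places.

Probabilities are the counts divided by 234.
Repeatedly combine the two least-probable nodes; the expected code length is the sum of the merged weights.
merge 5/78 + 4/39 → 1/6
merge 16/117 + 1/6 → 71/234
merge 25/117 + 28/117 → 53/117
merge 19/78 + 71/234 → 64/117
merge 53/117 + 64/117 → 1
L = 1/6 + 71/234 + 53/117 + 64/117 + 1 = 289/117 ≈ 2.470 bits/symbol.

2.470 bits/symbol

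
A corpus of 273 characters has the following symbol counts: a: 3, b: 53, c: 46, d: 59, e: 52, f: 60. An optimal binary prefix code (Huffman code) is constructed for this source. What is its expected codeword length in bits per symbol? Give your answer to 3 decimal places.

2.549 bits/symbol

Probabilities are the counts divided by 273.
Repeatedly combine the two least-probable nodes; the expected code length is the sum of the merged weights.
merge 1/91 + 46/273 → 7/39
merge 7/39 + 4/21 → 101/273
merge 53/273 + 59/273 → 16/39
merge 20/91 + 101/273 → 23/39
merge 16/39 + 23/39 → 1
L = 7/39 + 101/273 + 16/39 + 23/39 + 1 = 232/91 ≈ 2.549 bits/symbol.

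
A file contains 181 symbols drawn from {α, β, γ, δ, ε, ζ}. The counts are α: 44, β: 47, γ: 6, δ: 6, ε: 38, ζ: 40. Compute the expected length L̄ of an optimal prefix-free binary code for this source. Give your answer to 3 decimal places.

Probabilities are the counts divided by 181.
Repeatedly combine the two least-probable nodes; the expected code length is the sum of the merged weights.
merge 6/181 + 6/181 → 12/181
merge 12/181 + 38/181 → 50/181
merge 40/181 + 44/181 → 84/181
merge 47/181 + 50/181 → 97/181
merge 84/181 + 97/181 → 1
L = 12/181 + 50/181 + 84/181 + 97/181 + 1 = 424/181 ≈ 2.343 bits/symbol.

2.343 bits/symbol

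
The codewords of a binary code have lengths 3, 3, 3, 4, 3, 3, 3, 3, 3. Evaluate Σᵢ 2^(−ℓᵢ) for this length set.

1.0625

With common denominator 2^4 = 16: Σ 2^(−ℓᵢ) = 2/16 + 2/16 + 2/16 + 1/16 + 2/16 + 2/16 + 2/16 + 2/16 + 2/16 = 17/16 = 1.0625.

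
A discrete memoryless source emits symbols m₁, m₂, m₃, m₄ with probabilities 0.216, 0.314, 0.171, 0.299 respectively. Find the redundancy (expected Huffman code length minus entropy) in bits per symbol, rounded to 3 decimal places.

Entropy H = −Σ p log₂ p ≈ 1.9588 bits.
Huffman merges: 171/1000+27/125→387/1000; 299/1000+157/500→613/1000; 387/1000+613/1000→1. L = 2 ≈ 2.0000.
L − H = 2.0000 − 1.9588 = 0.041 bits.

0.041 bits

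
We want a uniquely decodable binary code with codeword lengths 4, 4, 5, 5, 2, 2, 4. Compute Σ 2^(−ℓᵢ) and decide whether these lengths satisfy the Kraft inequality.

With common denominator 2^5 = 32: Σ 2^(−ℓᵢ) = 2/32 + 2/32 + 1/32 + 1/32 + 8/32 + 8/32 + 2/32 = 24/32 = 0.75.
Kraft's inequality requires Σ ≤ 1; here Σ = 0.75 ≤ 1, so such a prefix code exists.

0.75; yes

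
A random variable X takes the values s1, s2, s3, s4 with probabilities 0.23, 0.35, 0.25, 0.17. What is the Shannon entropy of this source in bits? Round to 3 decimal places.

H = −Σ pᵢ log₂ pᵢ.
−0.23·log₂(0.23) = 0.4877
−0.35·log₂(0.35) = 0.5301
−0.25·log₂(0.25) = 0.5000
−0.17·log₂(0.17) = 0.4346
Sum ≈ 1.9524 → 1.952 bits.

1.952 bits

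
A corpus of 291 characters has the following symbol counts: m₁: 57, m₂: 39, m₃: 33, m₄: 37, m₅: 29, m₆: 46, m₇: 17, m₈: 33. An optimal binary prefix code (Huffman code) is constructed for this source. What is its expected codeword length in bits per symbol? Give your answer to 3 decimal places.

2.962 bits/symbol

Probabilities are the counts divided by 291.
Repeatedly combine the two least-probable nodes; the expected code length is the sum of the merged weights.
merge 17/291 + 29/291 → 46/291
merge 11/97 + 11/97 → 22/97
merge 37/291 + 13/97 → 76/291
merge 46/291 + 46/291 → 92/291
merge 19/97 + 22/97 → 41/97
merge 76/291 + 92/291 → 56/97
merge 41/97 + 56/97 → 1
L = 46/291 + 22/97 + 76/291 + 92/291 + 41/97 + 56/97 + 1 = 862/291 ≈ 2.962 bits/symbol.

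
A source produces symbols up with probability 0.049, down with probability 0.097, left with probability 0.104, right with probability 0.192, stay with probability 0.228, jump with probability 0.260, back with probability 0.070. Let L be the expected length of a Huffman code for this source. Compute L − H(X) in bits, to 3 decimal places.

0.034 bits

Entropy H = −Σ p log₂ p ≈ 2.5965 bits.
Huffman merges: 49/1000+7/100→119/1000; 97/1000+13/125→201/1000; 119/1000+24/125→311/1000; 201/1000+57/250→429/1000; 13/50+311/1000→571/1000; 429/1000+571/1000→1. L = 2631/1000 ≈ 2.6310.
L − H = 2.6310 − 2.5965 = 0.034 bits.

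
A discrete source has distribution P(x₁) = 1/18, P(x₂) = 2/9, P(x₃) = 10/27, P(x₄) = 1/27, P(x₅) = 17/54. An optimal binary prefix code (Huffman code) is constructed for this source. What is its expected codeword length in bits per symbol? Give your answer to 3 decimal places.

Repeatedly combine the two least-probable nodes; the expected code length is the sum of the merged weights.
merge 1/27 + 1/18 → 5/54
merge 5/54 + 2/9 → 17/54
merge 17/54 + 17/54 → 17/27
merge 10/27 + 17/27 → 1
L = 5/54 + 17/54 + 17/27 + 1 = 55/27 ≈ 2.037 bits/symbol.

2.037 bits/symbol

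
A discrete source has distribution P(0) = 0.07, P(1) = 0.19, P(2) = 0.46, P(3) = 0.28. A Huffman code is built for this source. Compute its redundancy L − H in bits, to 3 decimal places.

0.047 bits

Entropy H = −Σ p log₂ p ≈ 1.7533 bits.
Huffman merges: 7/100+19/100→13/50; 13/50+7/25→27/50; 23/50+27/50→1. L = 9/5 ≈ 1.8000.
L − H = 1.8000 − 1.7533 = 0.047 bits.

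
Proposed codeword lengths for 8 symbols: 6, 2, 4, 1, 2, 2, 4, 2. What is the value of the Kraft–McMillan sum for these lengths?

With common denominator 2^6 = 64: Σ 2^(−ℓᵢ) = 1/64 + 16/64 + 4/64 + 32/64 + 16/64 + 16/64 + 4/64 + 16/64 = 105/64 = 1.640625.

1.640625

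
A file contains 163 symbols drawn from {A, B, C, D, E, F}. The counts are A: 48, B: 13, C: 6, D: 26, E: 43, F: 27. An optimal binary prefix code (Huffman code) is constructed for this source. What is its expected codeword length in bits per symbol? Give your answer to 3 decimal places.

Probabilities are the counts divided by 163.
Repeatedly combine the two least-probable nodes; the expected code length is the sum of the merged weights.
merge 6/163 + 13/163 → 19/163
merge 19/163 + 26/163 → 45/163
merge 27/163 + 43/163 → 70/163
merge 45/163 + 48/163 → 93/163
merge 70/163 + 93/163 → 1
L = 19/163 + 45/163 + 70/163 + 93/163 + 1 = 390/163 ≈ 2.393 bits/symbol.

2.393 bits/symbol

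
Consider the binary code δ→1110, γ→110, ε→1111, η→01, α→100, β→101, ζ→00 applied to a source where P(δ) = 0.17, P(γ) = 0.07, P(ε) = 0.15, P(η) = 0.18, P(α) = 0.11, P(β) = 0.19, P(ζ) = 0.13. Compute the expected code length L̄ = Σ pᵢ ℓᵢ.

L̄ = Σ pᵢ·ℓᵢ = 0.17·4 + 0.07·3 + 0.15·4 + 0.18·2 + 0.11·3 + 0.19·3 + 0.13·2 = 3.01 bits/symbol.

3.01 bits/symbol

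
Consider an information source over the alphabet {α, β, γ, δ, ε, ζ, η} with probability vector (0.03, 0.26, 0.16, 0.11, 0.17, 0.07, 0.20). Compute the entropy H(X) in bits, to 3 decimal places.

H = −Σ pᵢ log₂ pᵢ.
−0.03·log₂(0.03) = 0.1518
−0.26·log₂(0.26) = 0.5053
−0.16·log₂(0.16) = 0.4230
−0.11·log₂(0.11) = 0.3503
−0.17·log₂(0.17) = 0.4346
−0.07·log₂(0.07) = 0.2686
−0.20·log₂(0.20) = 0.4644
Sum ≈ 2.5979 → 2.598 bits.

2.598 bits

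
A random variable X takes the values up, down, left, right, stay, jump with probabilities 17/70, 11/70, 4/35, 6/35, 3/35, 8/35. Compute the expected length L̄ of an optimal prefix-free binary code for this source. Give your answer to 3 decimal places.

Repeatedly combine the two least-probable nodes; the expected code length is the sum of the merged weights.
merge 3/35 + 4/35 → 1/5
merge 11/70 + 6/35 → 23/70
merge 1/5 + 8/35 → 3/7
merge 17/70 + 23/70 → 4/7
merge 3/7 + 4/7 → 1
L = 1/5 + 23/70 + 3/7 + 4/7 + 1 = 177/70 ≈ 2.529 bits/symbol.

2.529 bits/symbol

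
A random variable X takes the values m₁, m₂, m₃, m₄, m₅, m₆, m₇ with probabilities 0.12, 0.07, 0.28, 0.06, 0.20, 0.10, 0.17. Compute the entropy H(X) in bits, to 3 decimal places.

2.625 bits

H = −Σ pᵢ log₂ pᵢ.
−0.12·log₂(0.12) = 0.3671
−0.07·log₂(0.07) = 0.2686
−0.28·log₂(0.28) = 0.5142
−0.06·log₂(0.06) = 0.2435
−0.20·log₂(0.20) = 0.4644
−0.10·log₂(0.10) = 0.3322
−0.17·log₂(0.17) = 0.4346
Sum ≈ 2.6245 → 2.625 bits.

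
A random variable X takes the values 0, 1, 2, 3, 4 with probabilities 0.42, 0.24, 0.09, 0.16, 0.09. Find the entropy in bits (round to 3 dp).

2.068 bits

H = −Σ pᵢ log₂ pᵢ.
−0.42·log₂(0.42) = 0.5256
−0.24·log₂(0.24) = 0.4941
−0.09·log₂(0.09) = 0.3127
−0.16·log₂(0.16) = 0.4230
−0.09·log₂(0.09) = 0.3127
Sum ≈ 2.0681 → 2.068 bits.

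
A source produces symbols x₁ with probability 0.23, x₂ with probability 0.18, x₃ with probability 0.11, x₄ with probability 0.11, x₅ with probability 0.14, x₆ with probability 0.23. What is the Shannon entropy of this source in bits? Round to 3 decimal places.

H = −Σ pᵢ log₂ pᵢ.
−0.23·log₂(0.23) = 0.4877
−0.18·log₂(0.18) = 0.4453
−0.11·log₂(0.11) = 0.3503
−0.11·log₂(0.11) = 0.3503
−0.14·log₂(0.14) = 0.3971
−0.23·log₂(0.23) = 0.4877
Sum ≈ 2.5183 → 2.518 bits.

2.518 bits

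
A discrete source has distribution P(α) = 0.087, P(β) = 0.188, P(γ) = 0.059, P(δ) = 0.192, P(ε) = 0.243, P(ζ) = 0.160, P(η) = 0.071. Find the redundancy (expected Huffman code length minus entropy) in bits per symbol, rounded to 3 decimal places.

Entropy H = −Σ p log₂ p ≈ 2.6477 bits.
Huffman merges: 59/1000+71/1000→13/100; 87/1000+13/100→217/1000; 4/25+47/250→87/250; 24/125+217/1000→409/1000; 243/1000+87/250→591/1000; 409/1000+591/1000→1. L = 539/200 ≈ 2.6950.
L − H = 2.6950 − 2.6477 = 0.047 bits.

0.047 bits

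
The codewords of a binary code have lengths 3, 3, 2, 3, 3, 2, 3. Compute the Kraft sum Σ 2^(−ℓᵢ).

1.125

With common denominator 2^3 = 8: Σ 2^(−ℓᵢ) = 1/8 + 1/8 + 2/8 + 1/8 + 1/8 + 2/8 + 1/8 = 9/8 = 1.125.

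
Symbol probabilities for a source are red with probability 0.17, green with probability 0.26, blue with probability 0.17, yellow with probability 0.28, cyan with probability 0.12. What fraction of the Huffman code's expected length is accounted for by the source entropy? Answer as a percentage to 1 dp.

98.5%

Entropy H = −Σ p log₂ p ≈ 2.2557 bits.
Huffman merges: 3/25+17/100→29/100; 17/100+13/50→43/100; 7/25+29/100→57/100; 43/100+57/100→1. L = 229/100 ≈ 2.2900.
Efficiency = H/L = 2.2557/2.2900 = 98.5%.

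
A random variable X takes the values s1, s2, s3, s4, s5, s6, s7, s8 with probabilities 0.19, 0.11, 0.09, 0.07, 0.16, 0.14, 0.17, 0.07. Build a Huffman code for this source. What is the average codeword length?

2.95 bits/symbol

Repeatedly combine the two least-probable nodes; the expected code length is the sum of the merged weights.
merge 7/100 + 7/100 → 7/50
merge 9/100 + 11/100 → 1/5
merge 7/50 + 7/50 → 7/25
merge 4/25 + 17/100 → 33/100
merge 19/100 + 1/5 → 39/100
merge 7/25 + 33/100 → 61/100
merge 39/100 + 61/100 → 1
L = 7/50 + 1/5 + 7/25 + 33/100 + 39/100 + 61/100 + 1 = 59/20 = 2.95 bits/symbol.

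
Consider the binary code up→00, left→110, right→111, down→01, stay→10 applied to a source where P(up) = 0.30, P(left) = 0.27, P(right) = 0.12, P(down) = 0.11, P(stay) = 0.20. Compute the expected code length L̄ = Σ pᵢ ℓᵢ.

2.39 bits/symbol

L̄ = Σ pᵢ·ℓᵢ = 0.30·2 + 0.27·3 + 0.12·3 + 0.11·2 + 0.20·2 = 2.39 bits/symbol.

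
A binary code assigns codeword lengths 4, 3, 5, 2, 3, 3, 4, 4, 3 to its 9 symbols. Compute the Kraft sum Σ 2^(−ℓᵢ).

0.96875

With common denominator 2^5 = 32: Σ 2^(−ℓᵢ) = 2/32 + 4/32 + 1/32 + 8/32 + 4/32 + 4/32 + 2/32 + 2/32 + 4/32 = 31/32 = 0.96875.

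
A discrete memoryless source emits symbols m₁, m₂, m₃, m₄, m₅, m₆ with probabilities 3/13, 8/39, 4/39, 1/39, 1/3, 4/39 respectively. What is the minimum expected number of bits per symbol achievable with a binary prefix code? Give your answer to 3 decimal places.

2.359 bits/symbol

Repeatedly combine the two least-probable nodes; the expected code length is the sum of the merged weights.
merge 1/39 + 4/39 → 5/39
merge 4/39 + 5/39 → 3/13
merge 8/39 + 3/13 → 17/39
merge 3/13 + 1/3 → 22/39
merge 17/39 + 22/39 → 1
L = 5/39 + 3/13 + 17/39 + 22/39 + 1 = 92/39 ≈ 2.359 bits/symbol.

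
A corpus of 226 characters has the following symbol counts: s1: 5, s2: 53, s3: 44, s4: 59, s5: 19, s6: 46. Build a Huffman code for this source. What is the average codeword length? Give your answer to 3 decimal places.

Probabilities are the counts divided by 226.
Repeatedly combine the two least-probable nodes; the expected code length is the sum of the merged weights.
merge 5/226 + 19/226 → 12/113
merge 12/113 + 22/113 → 34/113
merge 23/113 + 53/226 → 99/226
merge 59/226 + 34/113 → 127/226
merge 99/226 + 127/226 → 1
L = 12/113 + 34/113 + 99/226 + 127/226 + 1 = 272/113 ≈ 2.407 bits/symbol.

2.407 bits/symbol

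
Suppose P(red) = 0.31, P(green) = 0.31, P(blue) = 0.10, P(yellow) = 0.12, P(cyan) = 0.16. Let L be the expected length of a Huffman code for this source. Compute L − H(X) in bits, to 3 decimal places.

Entropy H = −Σ p log₂ p ≈ 2.1699 bits.
Huffman merges: 1/10+3/25→11/50; 4/25+11/50→19/50; 31/100+31/100→31/50; 19/50+31/50→1. L = 111/50 ≈ 2.2200.
L − H = 2.2200 − 2.1699 = 0.050 bits.

0.050 bits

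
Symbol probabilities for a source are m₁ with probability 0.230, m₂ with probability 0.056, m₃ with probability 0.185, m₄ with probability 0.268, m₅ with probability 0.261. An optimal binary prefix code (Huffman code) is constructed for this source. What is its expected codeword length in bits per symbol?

2.241 bits/symbol

Repeatedly combine the two least-probable nodes; the expected code length is the sum of the merged weights.
merge 7/125 + 37/200 → 241/1000
merge 23/100 + 241/1000 → 471/1000
merge 261/1000 + 67/250 → 529/1000
merge 471/1000 + 529/1000 → 1
L = 241/1000 + 471/1000 + 529/1000 + 1 = 2241/1000 = 2.241 bits/symbol.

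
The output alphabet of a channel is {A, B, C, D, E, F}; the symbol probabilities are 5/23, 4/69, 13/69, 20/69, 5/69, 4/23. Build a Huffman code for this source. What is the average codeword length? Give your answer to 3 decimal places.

2.435 bits/symbol

Repeatedly combine the two least-probable nodes; the expected code length is the sum of the merged weights.
merge 4/69 + 5/69 → 3/23
merge 3/23 + 4/23 → 7/23
merge 13/69 + 5/23 → 28/69
merge 20/69 + 7/23 → 41/69
merge 28/69 + 41/69 → 1
L = 3/23 + 7/23 + 28/69 + 41/69 + 1 = 56/23 ≈ 2.435 bits/symbol.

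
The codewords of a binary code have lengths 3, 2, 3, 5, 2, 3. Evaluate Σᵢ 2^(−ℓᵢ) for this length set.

With common denominator 2^5 = 32: Σ 2^(−ℓᵢ) = 4/32 + 8/32 + 4/32 + 1/32 + 8/32 + 4/32 = 29/32 = 0.90625.

0.90625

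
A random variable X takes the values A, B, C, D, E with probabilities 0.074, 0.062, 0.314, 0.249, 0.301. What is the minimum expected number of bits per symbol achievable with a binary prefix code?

2.136 bits/symbol

Repeatedly combine the two least-probable nodes; the expected code length is the sum of the merged weights.
merge 31/500 + 37/500 → 17/125
merge 17/125 + 249/1000 → 77/200
merge 301/1000 + 157/500 → 123/200
merge 77/200 + 123/200 → 1
L = 17/125 + 77/200 + 123/200 + 1 = 267/125 = 2.136 bits/symbol.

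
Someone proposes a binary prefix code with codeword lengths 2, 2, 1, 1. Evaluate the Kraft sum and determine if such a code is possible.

1.5; no

With common denominator 2^2 = 4: Σ 2^(−ℓᵢ) = 1/4 + 1/4 + 2/4 + 2/4 = 6/4 = 1.5.
Kraft's inequality requires Σ ≤ 1; here Σ = 1.5 > 1, so no such prefix code exists.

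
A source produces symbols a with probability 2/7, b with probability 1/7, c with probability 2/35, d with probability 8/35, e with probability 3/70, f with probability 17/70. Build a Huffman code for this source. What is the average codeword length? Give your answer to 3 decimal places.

Repeatedly combine the two least-probable nodes; the expected code length is the sum of the merged weights.
merge 3/70 + 2/35 → 1/10
merge 1/10 + 1/7 → 17/70
merge 8/35 + 17/70 → 33/70
merge 17/70 + 2/7 → 37/70
merge 33/70 + 37/70 → 1
L = 1/10 + 17/70 + 33/70 + 37/70 + 1 = 82/35 ≈ 2.343 bits/symbol.

2.343 bits/symbol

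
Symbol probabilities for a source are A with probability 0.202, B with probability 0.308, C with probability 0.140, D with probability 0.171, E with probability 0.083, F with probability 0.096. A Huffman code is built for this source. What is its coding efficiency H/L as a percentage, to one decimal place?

Entropy H = −Σ p log₂ p ≈ 2.4448 bits.
Huffman merges: 83/1000+12/125→179/1000; 7/50+171/1000→311/1000; 179/1000+101/500→381/1000; 77/250+311/1000→619/1000; 381/1000+619/1000→1. L = 249/100 ≈ 2.4900.
Efficiency = H/L = 2.4448/2.4900 = 98.2%.

98.2%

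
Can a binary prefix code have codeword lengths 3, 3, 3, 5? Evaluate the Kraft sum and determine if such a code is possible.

0.40625; yes

With common denominator 2^5 = 32: Σ 2^(−ℓᵢ) = 4/32 + 4/32 + 4/32 + 1/32 = 13/32 = 0.40625.
Kraft's inequality requires Σ ≤ 1; here Σ = 0.40625 ≤ 1, so such a prefix code exists.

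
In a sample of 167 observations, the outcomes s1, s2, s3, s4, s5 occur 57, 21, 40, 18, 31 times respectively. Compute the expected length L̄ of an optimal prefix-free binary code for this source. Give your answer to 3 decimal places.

2.234 bits/symbol

Probabilities are the counts divided by 167.
Repeatedly combine the two least-probable nodes; the expected code length is the sum of the merged weights.
merge 18/167 + 21/167 → 39/167
merge 31/167 + 39/167 → 70/167
merge 40/167 + 57/167 → 97/167
merge 70/167 + 97/167 → 1
L = 39/167 + 70/167 + 97/167 + 1 = 373/167 ≈ 2.234 bits/symbol.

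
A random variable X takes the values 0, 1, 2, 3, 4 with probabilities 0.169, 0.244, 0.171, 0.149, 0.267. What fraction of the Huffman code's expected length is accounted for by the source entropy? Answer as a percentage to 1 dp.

98.5%

Entropy H = −Σ p log₂ p ≈ 2.2836 bits.
Huffman merges: 149/1000+169/1000→159/500; 171/1000+61/250→83/200; 267/1000+159/500→117/200; 83/200+117/200→1. L = 1159/500 ≈ 2.3180.
Efficiency = H/L = 2.2836/2.3180 = 98.5%.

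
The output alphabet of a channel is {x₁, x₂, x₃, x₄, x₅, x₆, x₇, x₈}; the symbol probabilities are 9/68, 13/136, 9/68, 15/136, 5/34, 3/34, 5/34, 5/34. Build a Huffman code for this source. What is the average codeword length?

3 bits/symbol

Repeatedly combine the two least-probable nodes; the expected code length is the sum of the merged weights.
merge 3/34 + 13/136 → 25/136
merge 15/136 + 9/68 → 33/136
merge 9/68 + 5/34 → 19/68
merge 5/34 + 5/34 → 5/17
merge 25/136 + 33/136 → 29/68
merge 19/68 + 5/17 → 39/68
merge 29/68 + 39/68 → 1
L = 25/136 + 33/136 + 19/68 + 5/17 + 29/68 + 39/68 + 1 = 3 bits/symbol.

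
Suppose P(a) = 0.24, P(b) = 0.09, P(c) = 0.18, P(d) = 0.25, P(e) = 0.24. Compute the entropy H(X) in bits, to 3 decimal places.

2.246 bits

H = −Σ pᵢ log₂ pᵢ.
−0.24·log₂(0.24) = 0.4941
−0.09·log₂(0.09) = 0.3127
−0.18·log₂(0.18) = 0.4453
−0.25·log₂(0.25) = 0.5000
−0.24·log₂(0.24) = 0.4941
Sum ≈ 2.2462 → 2.246 bits.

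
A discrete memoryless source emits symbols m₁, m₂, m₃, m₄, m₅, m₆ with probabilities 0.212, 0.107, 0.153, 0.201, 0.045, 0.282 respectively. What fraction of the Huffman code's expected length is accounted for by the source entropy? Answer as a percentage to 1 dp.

98.3%

Entropy H = −Σ p log₂ p ≈ 2.4154 bits.
Huffman merges: 9/200+107/1000→19/125; 19/125+153/1000→61/200; 201/1000+53/250→413/1000; 141/500+61/200→587/1000; 413/1000+587/1000→1. L = 2457/1000 ≈ 2.4570.
Efficiency = H/L = 2.4154/2.4570 = 98.3%.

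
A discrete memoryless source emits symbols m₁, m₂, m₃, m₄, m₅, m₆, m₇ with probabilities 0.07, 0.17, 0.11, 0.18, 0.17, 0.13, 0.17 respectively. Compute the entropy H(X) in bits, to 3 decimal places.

H = −Σ pᵢ log₂ pᵢ.
−0.07·log₂(0.07) = 0.2686
−0.17·log₂(0.17) = 0.4346
−0.11·log₂(0.11) = 0.3503
−0.18·log₂(0.18) = 0.4453
−0.17·log₂(0.17) = 0.4346
−0.13·log₂(0.13) = 0.3826
−0.17·log₂(0.17) = 0.4346
Sum ≈ 2.7506 → 2.751 bits.

2.751 bits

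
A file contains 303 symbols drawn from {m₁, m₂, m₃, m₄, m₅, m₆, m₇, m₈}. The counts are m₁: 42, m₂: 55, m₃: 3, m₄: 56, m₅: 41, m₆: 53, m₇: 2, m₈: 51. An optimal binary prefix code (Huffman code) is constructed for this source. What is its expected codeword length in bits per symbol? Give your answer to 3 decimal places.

Probabilities are the counts divided by 303.
Repeatedly combine the two least-probable nodes; the expected code length is the sum of the merged weights.
merge 2/303 + 1/101 → 5/303
merge 5/303 + 41/303 → 46/303
merge 14/101 + 46/303 → 88/303
merge 17/101 + 53/303 → 104/303
merge 55/303 + 56/303 → 37/101
merge 88/303 + 104/303 → 64/101
merge 37/101 + 64/101 → 1
L = 5/303 + 46/303 + 88/303 + 104/303 + 37/101 + 64/101 + 1 = 283/101 ≈ 2.802 bits/symbol.

2.802 bits/symbol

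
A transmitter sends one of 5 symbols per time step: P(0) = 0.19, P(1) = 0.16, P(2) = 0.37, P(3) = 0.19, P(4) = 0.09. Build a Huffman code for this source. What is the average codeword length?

Repeatedly combine the two least-probable nodes; the expected code length is the sum of the merged weights.
merge 9/100 + 4/25 → 1/4
merge 19/100 + 19/100 → 19/50
merge 1/4 + 37/100 → 31/50
merge 19/50 + 31/50 → 1
L = 1/4 + 19/50 + 31/50 + 1 = 9/4 = 2.25 bits/symbol.

2.25 bits/symbol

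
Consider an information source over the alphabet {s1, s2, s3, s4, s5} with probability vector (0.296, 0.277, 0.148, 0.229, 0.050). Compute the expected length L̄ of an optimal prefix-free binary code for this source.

2.198 bits/symbol

Repeatedly combine the two least-probable nodes; the expected code length is the sum of the merged weights.
merge 1/20 + 37/250 → 99/500
merge 99/500 + 229/1000 → 427/1000
merge 277/1000 + 37/125 → 573/1000
merge 427/1000 + 573/1000 → 1
L = 99/500 + 427/1000 + 573/1000 + 1 = 1099/500 = 2.198 bits/symbol.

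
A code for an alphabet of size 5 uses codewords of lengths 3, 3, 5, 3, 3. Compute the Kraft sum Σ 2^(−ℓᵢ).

0.53125

With common denominator 2^5 = 32: Σ 2^(−ℓᵢ) = 4/32 + 4/32 + 1/32 + 4/32 + 4/32 = 17/32 = 0.53125.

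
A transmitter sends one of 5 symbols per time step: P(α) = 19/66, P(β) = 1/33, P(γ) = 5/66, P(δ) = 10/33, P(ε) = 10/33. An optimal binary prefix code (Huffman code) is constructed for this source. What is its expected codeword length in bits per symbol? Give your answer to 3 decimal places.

2.106 bits/symbol

Repeatedly combine the two least-probable nodes; the expected code length is the sum of the merged weights.
merge 1/33 + 5/66 → 7/66
merge 7/66 + 19/66 → 13/33
merge 10/33 + 10/33 → 20/33
merge 13/33 + 20/33 → 1
L = 7/66 + 13/33 + 20/33 + 1 = 139/66 ≈ 2.106 bits/symbol.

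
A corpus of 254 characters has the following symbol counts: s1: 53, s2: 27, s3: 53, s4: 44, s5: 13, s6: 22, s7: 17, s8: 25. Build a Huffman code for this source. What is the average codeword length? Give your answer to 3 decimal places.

Probabilities are the counts divided by 254.
Repeatedly combine the two least-probable nodes; the expected code length is the sum of the merged weights.
merge 13/254 + 17/254 → 15/127
merge 11/127 + 25/254 → 47/254
merge 27/254 + 15/127 → 57/254
merge 22/127 + 47/254 → 91/254
merge 53/254 + 53/254 → 53/127
merge 57/254 + 91/254 → 74/127
merge 53/127 + 74/127 → 1
L = 15/127 + 47/254 + 57/254 + 91/254 + 53/127 + 74/127 + 1 = 733/254 ≈ 2.886 bits/symbol.

2.886 bits/symbol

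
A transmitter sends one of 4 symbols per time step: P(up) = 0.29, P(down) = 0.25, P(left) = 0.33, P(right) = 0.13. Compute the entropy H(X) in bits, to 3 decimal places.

H = −Σ pᵢ log₂ pᵢ.
−0.29·log₂(0.29) = 0.5179
−0.25·log₂(0.25) = 0.5000
−0.33·log₂(0.33) = 0.5278
−0.13·log₂(0.13) = 0.3826
Sum ≈ 1.9284 → 1.928 bits.

1.928 bits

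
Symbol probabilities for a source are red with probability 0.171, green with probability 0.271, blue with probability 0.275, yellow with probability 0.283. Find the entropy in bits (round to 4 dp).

H = −Σ pᵢ log₂ pᵢ.
−0.171·log₂(0.171) = 0.4357
−0.271·log₂(0.271) = 0.5105
−0.275·log₂(0.275) = 0.5122
−0.283·log₂(0.283) = 0.5154
Sum ≈ 1.9737 → 1.9737 bits.

1.9737 bits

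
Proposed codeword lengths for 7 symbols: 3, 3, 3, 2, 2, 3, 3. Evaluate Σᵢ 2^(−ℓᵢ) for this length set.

1.125

With common denominator 2^3 = 8: Σ 2^(−ℓᵢ) = 1/8 + 1/8 + 1/8 + 2/8 + 2/8 + 1/8 + 1/8 = 9/8 = 1.125.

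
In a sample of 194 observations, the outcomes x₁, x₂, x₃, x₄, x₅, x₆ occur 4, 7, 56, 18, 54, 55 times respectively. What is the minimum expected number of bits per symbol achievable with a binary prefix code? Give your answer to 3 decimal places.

Probabilities are the counts divided by 194.
Repeatedly combine the two least-probable nodes; the expected code length is the sum of the merged weights.
merge 2/97 + 7/194 → 11/194
merge 11/194 + 9/97 → 29/194
merge 29/194 + 27/97 → 83/194
merge 55/194 + 28/97 → 111/194
merge 83/194 + 111/194 → 1
L = 11/194 + 29/194 + 83/194 + 111/194 + 1 = 214/97 ≈ 2.206 bits/symbol.

2.206 bits/symbol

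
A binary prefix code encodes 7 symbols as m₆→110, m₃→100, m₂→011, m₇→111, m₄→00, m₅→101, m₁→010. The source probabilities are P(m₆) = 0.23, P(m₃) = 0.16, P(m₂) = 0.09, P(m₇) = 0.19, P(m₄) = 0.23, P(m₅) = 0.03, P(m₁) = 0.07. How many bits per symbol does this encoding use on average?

L̄ = Σ pᵢ·ℓᵢ = 0.23·3 + 0.16·3 + 0.09·3 + 0.19·3 + 0.23·2 + 0.03·3 + 0.07·3 = 2.77 bits/symbol.

2.77 bits/symbol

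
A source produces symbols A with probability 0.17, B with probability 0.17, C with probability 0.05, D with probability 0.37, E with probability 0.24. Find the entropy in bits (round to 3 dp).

H = −Σ pᵢ log₂ pᵢ.
−0.17·log₂(0.17) = 0.4346
−0.17·log₂(0.17) = 0.4346
−0.05·log₂(0.05) = 0.2161
−0.37·log₂(0.37) = 0.5307
−0.24·log₂(0.24) = 0.4941
Sum ≈ 2.1101 → 2.110 bits.

2.110 bits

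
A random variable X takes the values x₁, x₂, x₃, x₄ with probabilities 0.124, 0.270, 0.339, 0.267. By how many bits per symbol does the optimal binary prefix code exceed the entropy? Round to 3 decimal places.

0.079 bits

Entropy H = −Σ p log₂ p ≈ 1.9212 bits.
Huffman merges: 31/250+267/1000→391/1000; 27/100+339/1000→609/1000; 391/1000+609/1000→1. L = 2 ≈ 2.0000.
L − H = 2.0000 − 1.9212 = 0.079 bits.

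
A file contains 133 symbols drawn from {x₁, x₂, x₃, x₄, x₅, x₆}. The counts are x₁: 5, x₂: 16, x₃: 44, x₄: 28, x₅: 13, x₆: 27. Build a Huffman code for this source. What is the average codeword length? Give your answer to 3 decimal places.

Probabilities are the counts divided by 133.
Repeatedly combine the two least-probable nodes; the expected code length is the sum of the merged weights.
merge 5/133 + 13/133 → 18/133
merge 16/133 + 18/133 → 34/133
merge 27/133 + 4/19 → 55/133
merge 34/133 + 44/133 → 78/133
merge 55/133 + 78/133 → 1
L = 18/133 + 34/133 + 55/133 + 78/133 + 1 = 318/133 ≈ 2.391 bits/symbol.

2.391 bits/symbol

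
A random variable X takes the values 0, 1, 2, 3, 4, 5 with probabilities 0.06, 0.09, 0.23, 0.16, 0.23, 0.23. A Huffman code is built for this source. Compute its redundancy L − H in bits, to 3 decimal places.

0.018 bits

Entropy H = −Σ p log₂ p ≈ 2.4422 bits.
Huffman merges: 3/50+9/100→3/20; 3/20+4/25→31/100; 23/100+23/100→23/50; 23/100+31/100→27/50; 23/50+27/50→1. L = 123/50 ≈ 2.4600.
L − H = 2.4600 − 2.4422 = 0.018 bits.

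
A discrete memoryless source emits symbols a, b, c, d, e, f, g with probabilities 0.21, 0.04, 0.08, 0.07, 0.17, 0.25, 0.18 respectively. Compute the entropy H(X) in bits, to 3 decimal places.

H = −Σ pᵢ log₂ pᵢ.
−0.21·log₂(0.21) = 0.4728
−0.04·log₂(0.04) = 0.1858
−0.08·log₂(0.08) = 0.2915
−0.07·log₂(0.07) = 0.2686
−0.17·log₂(0.17) = 0.4346
−0.25·log₂(0.25) = 0.5000
−0.18·log₂(0.18) = 0.4453
Sum ≈ 2.5985 → 2.599 bits.

2.599 bits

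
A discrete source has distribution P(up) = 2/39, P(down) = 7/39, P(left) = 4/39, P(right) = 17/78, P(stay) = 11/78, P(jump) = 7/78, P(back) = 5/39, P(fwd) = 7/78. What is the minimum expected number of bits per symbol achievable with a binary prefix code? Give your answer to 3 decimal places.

Repeatedly combine the two least-probable nodes; the expected code length is the sum of the merged weights.
merge 2/39 + 7/78 → 11/78
merge 7/78 + 4/39 → 5/26
merge 5/39 + 11/78 → 7/26
merge 11/78 + 7/39 → 25/78
merge 5/26 + 17/78 → 16/39
merge 7/26 + 25/78 → 23/39
merge 16/39 + 23/39 → 1
L = 11/78 + 5/26 + 7/26 + 25/78 + 16/39 + 23/39 + 1 = 38/13 ≈ 2.923 bits/symbol.

2.923 bits/symbol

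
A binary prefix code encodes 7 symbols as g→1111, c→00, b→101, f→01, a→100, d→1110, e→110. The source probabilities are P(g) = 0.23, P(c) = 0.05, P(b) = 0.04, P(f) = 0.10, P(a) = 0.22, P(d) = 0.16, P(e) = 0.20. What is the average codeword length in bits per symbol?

L̄ = Σ pᵢ·ℓᵢ = 0.23·4 + 0.05·2 + 0.04·3 + 0.10·2 + 0.22·3 + 0.16·4 + 0.20·3 = 3.24 bits/symbol.

3.24 bits/symbol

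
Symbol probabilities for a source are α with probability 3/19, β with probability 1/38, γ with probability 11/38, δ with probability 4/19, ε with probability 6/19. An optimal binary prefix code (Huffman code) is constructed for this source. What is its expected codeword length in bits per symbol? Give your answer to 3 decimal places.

Repeatedly combine the two least-probable nodes; the expected code length is the sum of the merged weights.
merge 1/38 + 3/19 → 7/38
merge 7/38 + 4/19 → 15/38
merge 11/38 + 6/19 → 23/38
merge 15/38 + 23/38 → 1
L = 7/38 + 15/38 + 23/38 + 1 = 83/38 ≈ 2.184 bits/symbol.

2.184 bits/symbol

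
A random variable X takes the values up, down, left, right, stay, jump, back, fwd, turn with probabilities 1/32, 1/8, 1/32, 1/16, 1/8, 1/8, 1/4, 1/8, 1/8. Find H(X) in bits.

Each probability is a power of 1/2, so log₂(1/p) is an integer.
H = Σ p·log₂(1/p) = 1/32·5 + 1/8·3 + 1/32·5 + 1/16·4 + 1/8·3 + 1/8·3 + 1/4·2 + 1/8·3 + 1/8·3 = 2.9375 bits.

2.9375 bits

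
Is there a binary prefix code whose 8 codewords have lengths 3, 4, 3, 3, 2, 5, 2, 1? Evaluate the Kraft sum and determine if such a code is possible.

1.46875; no

With common denominator 2^5 = 32: Σ 2^(−ℓᵢ) = 4/32 + 2/32 + 4/32 + 4/32 + 8/32 + 1/32 + 8/32 + 16/32 = 47/32 = 1.46875.
Kraft's inequality requires Σ ≤ 1; here Σ = 1.46875 > 1, so no such prefix code exists.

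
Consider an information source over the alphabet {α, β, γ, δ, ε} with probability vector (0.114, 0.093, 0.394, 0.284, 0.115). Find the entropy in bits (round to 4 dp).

H = −Σ pᵢ log₂ pᵢ.
−0.114·log₂(0.114) = 0.3571
−0.093·log₂(0.093) = 0.3187
−0.394·log₂(0.394) = 0.5294
−0.284·log₂(0.284) = 0.5158
−0.115·log₂(0.115) = 0.3588
Sum ≈ 2.0798 → 2.0798 bits.

2.0798 bits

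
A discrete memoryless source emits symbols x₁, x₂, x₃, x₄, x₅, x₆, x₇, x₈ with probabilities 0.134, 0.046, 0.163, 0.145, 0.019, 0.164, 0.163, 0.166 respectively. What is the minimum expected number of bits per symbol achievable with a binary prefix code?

Repeatedly combine the two least-probable nodes; the expected code length is the sum of the merged weights.
merge 19/1000 + 23/500 → 13/200
merge 13/200 + 67/500 → 199/1000
merge 29/200 + 163/1000 → 77/250
merge 163/1000 + 41/250 → 327/1000
merge 83/500 + 199/1000 → 73/200
merge 77/250 + 327/1000 → 127/200
merge 73/200 + 127/200 → 1
L = 13/200 + 199/1000 + 77/250 + 327/1000 + 73/200 + 127/200 + 1 = 2899/1000 = 2.899 bits/symbol.

2.899 bits/symbol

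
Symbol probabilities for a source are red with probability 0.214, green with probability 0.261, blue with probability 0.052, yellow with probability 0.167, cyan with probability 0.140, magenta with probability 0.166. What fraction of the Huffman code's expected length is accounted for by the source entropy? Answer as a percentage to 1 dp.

97.5%

Entropy H = −Σ p log₂ p ≈ 2.4620 bits.
Huffman merges: 13/250+7/50→24/125; 83/500+167/1000→333/1000; 24/125+107/500→203/500; 261/1000+333/1000→297/500; 203/500+297/500→1. L = 101/40 ≈ 2.5250.
Efficiency = H/L = 2.4620/2.5250 = 97.5%.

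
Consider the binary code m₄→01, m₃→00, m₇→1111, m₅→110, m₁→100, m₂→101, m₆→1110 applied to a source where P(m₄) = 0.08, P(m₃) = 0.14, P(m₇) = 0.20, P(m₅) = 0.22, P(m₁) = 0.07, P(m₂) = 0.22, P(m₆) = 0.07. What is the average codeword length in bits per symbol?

L̄ = Σ pᵢ·ℓᵢ = 0.08·2 + 0.14·2 + 0.20·4 + 0.22·3 + 0.07·3 + 0.22·3 + 0.07·4 = 3.05 bits/symbol.

3.05 bits/symbol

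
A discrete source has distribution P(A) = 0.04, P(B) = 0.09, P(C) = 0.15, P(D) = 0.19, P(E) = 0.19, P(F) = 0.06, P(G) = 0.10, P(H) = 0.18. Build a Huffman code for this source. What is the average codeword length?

2.91 bits/symbol

Repeatedly combine the two least-probable nodes; the expected code length is the sum of the merged weights.
merge 1/25 + 3/50 → 1/10
merge 9/100 + 1/10 → 19/100
merge 1/10 + 3/20 → 1/4
merge 9/50 + 19/100 → 37/100
merge 19/100 + 19/100 → 19/50
merge 1/4 + 37/100 → 31/50
merge 19/50 + 31/50 → 1
L = 1/10 + 19/100 + 1/4 + 37/100 + 19/50 + 31/50 + 1 = 291/100 = 2.91 bits/symbol.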